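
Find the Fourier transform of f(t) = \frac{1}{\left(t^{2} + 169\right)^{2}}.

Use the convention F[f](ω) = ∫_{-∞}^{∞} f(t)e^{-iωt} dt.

F(ω) = \frac{\pi \left(13 \left|{\omega}\right| + 1\right) e^{- 13 \left|{\omega}\right|}}{4394}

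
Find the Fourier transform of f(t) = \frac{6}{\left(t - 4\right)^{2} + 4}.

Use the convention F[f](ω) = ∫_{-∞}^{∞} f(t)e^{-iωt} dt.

F(ω) = 3 \pi e^{- 4 i \omega - 2 \left|{\omega}\right|}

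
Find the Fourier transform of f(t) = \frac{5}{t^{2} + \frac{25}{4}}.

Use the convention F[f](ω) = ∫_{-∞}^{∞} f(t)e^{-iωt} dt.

F(ω) = 2 \pi e^{- \frac{5 \left|{\omega}\right|}{2}}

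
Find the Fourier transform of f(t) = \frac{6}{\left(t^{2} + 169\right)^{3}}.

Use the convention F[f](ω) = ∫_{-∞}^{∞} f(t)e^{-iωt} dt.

F(ω) = \frac{3 \pi \left(169 \omega^{2} + 39 \left|{\omega}\right| + 3\right) e^{- 13 \left|{\omega}\right|}}{1485172}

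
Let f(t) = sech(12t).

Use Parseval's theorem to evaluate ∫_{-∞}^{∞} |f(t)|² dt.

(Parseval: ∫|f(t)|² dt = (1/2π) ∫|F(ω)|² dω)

∫|f(t)|² dt = \frac{1}{6}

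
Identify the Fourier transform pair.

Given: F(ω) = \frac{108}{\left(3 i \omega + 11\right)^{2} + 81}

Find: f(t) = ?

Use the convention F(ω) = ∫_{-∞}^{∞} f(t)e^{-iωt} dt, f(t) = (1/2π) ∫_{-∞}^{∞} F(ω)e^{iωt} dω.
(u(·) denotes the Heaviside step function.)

f(t) = 4 e^{- \frac{11 t}{3}} \sin{\left(3 t \right)} u\left(t\right)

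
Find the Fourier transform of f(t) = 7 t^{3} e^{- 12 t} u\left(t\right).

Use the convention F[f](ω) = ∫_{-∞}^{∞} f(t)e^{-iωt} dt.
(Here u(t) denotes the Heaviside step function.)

F(ω) = \frac{42}{\left(i \omega + 12\right)^{4}}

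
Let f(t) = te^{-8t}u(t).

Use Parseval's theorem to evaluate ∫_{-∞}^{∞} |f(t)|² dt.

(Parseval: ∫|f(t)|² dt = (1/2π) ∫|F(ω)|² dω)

∫|f(t)|² dt = \frac{1}{2048}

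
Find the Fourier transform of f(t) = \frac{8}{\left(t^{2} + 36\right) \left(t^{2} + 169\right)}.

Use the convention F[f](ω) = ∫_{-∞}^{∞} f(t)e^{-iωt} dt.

F(ω) = \frac{4 \pi \left(13 e^{7 \left|{\omega}\right|} - 6\right) e^{- 13 \left|{\omega}\right|}}{5187}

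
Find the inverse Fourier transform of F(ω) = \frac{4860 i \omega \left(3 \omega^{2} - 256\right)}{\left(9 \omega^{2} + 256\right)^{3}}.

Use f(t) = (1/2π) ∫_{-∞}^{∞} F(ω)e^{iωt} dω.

f(t) = 5 t e^{- \frac{16 \left|{t}\right|}{3}} \left|{t}\right|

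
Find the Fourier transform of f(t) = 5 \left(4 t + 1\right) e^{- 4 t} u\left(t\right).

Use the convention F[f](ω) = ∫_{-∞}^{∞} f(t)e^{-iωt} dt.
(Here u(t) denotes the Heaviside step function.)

F(ω) = \frac{5 \left(- i \omega - 8\right)}{\omega^{2} - 8 i \omega - 16}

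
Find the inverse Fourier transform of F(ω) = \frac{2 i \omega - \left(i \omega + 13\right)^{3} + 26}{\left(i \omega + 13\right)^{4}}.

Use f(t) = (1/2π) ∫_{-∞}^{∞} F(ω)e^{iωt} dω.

f(t) = \left(t^{2} - 1\right) e^{- 13 t} u\left(t\right)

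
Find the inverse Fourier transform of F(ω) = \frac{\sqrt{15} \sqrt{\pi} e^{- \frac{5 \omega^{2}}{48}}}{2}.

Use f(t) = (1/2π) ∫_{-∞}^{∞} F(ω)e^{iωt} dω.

f(t) = 3 e^{- \frac{12 t^{2}}{5}}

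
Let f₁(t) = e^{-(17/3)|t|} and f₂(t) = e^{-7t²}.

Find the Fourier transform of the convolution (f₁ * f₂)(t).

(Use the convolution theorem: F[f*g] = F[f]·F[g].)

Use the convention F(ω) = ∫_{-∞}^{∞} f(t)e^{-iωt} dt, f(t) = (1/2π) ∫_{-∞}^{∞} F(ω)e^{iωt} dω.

F[f₁*f₂](ω) = \frac{102 \sqrt{7} \sqrt{\pi} e^{- \frac{\omega^{2}}{28}}}{7 \left(9 \omega^{2} + 289\right)}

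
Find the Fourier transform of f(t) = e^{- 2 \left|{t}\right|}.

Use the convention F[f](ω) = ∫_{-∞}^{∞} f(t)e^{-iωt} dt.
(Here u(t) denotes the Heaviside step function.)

F(ω) = \frac{4}{\omega^{2} + 4}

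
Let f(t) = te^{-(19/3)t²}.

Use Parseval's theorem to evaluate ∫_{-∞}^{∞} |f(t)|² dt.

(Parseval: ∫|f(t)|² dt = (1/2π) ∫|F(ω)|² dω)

∫|f(t)|² dt = \frac{3 \sqrt{114} \sqrt{\pi}}{2888}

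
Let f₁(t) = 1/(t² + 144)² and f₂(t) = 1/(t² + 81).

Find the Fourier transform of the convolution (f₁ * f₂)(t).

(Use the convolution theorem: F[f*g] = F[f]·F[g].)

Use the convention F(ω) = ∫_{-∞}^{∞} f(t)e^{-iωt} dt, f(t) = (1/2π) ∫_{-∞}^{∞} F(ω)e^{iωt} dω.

F[f₁*f₂](ω) = \frac{\pi^{2} \left(12 \left|{\omega}\right| + 1\right) e^{- 21 \left|{\omega}\right|}}{31104}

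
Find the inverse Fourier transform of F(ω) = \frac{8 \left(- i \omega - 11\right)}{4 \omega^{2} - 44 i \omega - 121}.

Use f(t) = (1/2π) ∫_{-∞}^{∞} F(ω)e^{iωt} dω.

f(t) = 2 \left(\frac{11 t}{2} + 1\right) e^{- \frac{11 t}{2}} u\left(t\right)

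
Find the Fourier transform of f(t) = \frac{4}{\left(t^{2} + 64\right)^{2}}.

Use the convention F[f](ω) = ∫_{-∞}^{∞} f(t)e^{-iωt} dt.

F(ω) = \frac{\pi \left(8 \left|{\omega}\right| + 1\right) e^{- 8 \left|{\omega}\right|}}{256}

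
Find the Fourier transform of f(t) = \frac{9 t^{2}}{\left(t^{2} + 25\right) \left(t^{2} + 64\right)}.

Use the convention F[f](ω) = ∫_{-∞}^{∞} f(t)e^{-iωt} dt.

F(ω) = \frac{3 \pi \left(8 - 5 e^{3 \left|{\omega}\right|}\right) e^{- 8 \left|{\omega}\right|}}{13}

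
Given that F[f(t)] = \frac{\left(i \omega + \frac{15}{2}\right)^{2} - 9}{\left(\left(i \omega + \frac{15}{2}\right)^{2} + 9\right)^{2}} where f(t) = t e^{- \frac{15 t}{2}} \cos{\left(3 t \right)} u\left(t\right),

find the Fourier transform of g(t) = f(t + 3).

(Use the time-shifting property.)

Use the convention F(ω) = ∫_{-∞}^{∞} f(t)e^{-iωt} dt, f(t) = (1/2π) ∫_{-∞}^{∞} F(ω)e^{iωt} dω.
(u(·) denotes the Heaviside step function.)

F[g](ω) = \frac{4 \left(\left(2 i \omega + 15\right)^{2} - 36\right) e^{3 i \omega}}{\left(\left(2 i \omega + 15\right)^{2} + 36\right)^{2}}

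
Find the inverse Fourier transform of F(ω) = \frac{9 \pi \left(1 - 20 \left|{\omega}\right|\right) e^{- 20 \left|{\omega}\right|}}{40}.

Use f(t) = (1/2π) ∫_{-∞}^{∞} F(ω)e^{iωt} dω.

f(t) = \frac{9 t^{2}}{\left(t^{2} + 400\right)^{2}}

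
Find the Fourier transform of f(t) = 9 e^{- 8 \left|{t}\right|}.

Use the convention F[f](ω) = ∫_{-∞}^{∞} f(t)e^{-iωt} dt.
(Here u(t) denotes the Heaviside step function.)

F(ω) = \frac{144}{\omega^{2} + 64}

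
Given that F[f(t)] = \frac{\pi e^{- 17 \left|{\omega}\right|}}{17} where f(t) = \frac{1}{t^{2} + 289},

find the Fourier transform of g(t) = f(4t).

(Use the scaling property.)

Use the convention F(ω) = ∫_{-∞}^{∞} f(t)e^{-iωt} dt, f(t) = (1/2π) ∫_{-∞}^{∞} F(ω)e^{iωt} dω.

F[g](ω) = \frac{\pi e^{- \frac{17 \left|{\omega}\right|}{4}}}{68}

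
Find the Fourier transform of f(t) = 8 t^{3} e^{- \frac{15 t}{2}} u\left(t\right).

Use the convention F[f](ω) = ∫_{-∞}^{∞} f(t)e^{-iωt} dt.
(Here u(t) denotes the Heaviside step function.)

F(ω) = \frac{768}{\left(2 i \omega + 15\right)^{4}}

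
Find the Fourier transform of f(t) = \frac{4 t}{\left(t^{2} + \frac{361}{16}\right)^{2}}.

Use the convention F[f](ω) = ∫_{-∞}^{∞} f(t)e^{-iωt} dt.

F(ω) = - \frac{8 i \pi \omega e^{- \frac{19 \left|{\omega}\right|}{4}}}{19}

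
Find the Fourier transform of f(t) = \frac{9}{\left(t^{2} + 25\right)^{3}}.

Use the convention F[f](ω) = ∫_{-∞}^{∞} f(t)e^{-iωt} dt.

F(ω) = \frac{9 \pi \left(25 \omega^{2} + 15 \left|{\omega}\right| + 3\right) e^{- 5 \left|{\omega}\right|}}{25000}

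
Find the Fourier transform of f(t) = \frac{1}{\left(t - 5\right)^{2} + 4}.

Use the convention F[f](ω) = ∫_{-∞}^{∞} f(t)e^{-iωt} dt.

F(ω) = \frac{\pi e^{- 5 i \omega - 2 \left|{\omega}\right|}}{2}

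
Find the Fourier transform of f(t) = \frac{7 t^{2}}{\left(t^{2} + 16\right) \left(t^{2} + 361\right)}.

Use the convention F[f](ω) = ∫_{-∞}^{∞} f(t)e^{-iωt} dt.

F(ω) = \frac{7 \pi \left(19 - 4 e^{15 \left|{\omega}\right|}\right) e^{- 19 \left|{\omega}\right|}}{345}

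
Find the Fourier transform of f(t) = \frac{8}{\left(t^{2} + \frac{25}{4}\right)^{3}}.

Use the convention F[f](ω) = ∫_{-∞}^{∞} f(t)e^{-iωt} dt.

F(ω) = \frac{8 \pi \left(25 \omega^{2} + 30 \left|{\omega}\right| + 12\right) e^{- \frac{5 \left|{\omega}\right|}{2}}}{3125}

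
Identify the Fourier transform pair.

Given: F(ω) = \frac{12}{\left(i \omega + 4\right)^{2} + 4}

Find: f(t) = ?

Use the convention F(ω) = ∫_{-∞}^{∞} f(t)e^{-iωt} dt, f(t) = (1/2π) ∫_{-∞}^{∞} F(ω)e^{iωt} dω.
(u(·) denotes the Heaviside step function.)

f(t) = 6 e^{- 4 t} \sin{\left(2 t \right)} u\left(t\right)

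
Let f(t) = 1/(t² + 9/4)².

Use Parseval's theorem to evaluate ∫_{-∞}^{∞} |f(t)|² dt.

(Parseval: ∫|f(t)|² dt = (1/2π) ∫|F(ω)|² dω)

∫|f(t)|² dt = \frac{40 \pi}{2187}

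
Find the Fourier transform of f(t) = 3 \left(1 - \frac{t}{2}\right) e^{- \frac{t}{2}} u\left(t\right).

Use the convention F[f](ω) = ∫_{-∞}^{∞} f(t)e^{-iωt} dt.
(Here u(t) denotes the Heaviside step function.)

F(ω) = \frac{12 i \omega}{- 4 \omega^{2} + 4 i \omega + 1}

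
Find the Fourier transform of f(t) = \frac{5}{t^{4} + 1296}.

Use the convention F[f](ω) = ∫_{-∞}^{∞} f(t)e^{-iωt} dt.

F(ω) = \frac{5 \pi e^{- 3 \sqrt{2} \left|{\omega}\right|} \sin{\left(3 \sqrt{2} \left|{\omega}\right| + \frac{\pi}{4} \right)}}{216}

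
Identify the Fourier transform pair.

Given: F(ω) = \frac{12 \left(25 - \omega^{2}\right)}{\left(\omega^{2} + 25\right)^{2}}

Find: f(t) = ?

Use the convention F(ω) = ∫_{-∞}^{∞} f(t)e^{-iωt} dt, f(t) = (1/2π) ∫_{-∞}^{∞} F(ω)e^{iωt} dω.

f(t) = 6 e^{- 5 \left|{t}\right|} \left|{t}\right|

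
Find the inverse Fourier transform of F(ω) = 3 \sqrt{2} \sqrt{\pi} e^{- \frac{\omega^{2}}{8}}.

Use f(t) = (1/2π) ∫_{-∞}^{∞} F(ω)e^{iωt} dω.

f(t) = 6 e^{- 2 t^{2}}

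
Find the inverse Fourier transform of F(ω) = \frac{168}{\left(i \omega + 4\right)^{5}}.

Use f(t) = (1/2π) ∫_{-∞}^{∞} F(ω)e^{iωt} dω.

f(t) = 7 t^{4} e^{- 4 t} u\left(t\right)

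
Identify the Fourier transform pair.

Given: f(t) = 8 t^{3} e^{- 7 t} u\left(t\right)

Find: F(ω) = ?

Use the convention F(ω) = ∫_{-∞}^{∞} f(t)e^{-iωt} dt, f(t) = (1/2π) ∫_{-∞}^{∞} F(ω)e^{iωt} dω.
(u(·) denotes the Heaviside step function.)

F(ω) = \frac{48}{\left(i \omega + 7\right)^{4}}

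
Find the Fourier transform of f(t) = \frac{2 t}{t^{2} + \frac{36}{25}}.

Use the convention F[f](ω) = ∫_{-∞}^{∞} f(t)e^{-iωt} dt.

F(ω) = - 2 i \pi e^{- \frac{6 \left|{\omega}\right|}{5}} \operatorname{sign}{\left(\omega \right)}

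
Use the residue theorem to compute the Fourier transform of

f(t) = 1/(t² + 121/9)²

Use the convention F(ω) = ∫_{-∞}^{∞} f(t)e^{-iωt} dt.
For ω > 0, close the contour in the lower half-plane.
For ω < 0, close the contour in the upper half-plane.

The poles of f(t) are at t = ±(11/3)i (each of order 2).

Let g(z) = f(z)e^{-iωz}; for large |z| the factor e^{-iωz} decays in the lower half-plane when ω > 0 and in the upper half-plane when ω < 0.

Case ω > 0 (lower half-plane, clockwise contour ⇒ F(ω) = -2πi·ΣRes):
  Res_{z = - \frac{11 i}{3}} g(z) = \frac{9 i \left(11 \omega + 3\right) e^{- \frac{11 \omega}{3}}}{5324} (pole of order 2)
  F(ω) = -2πi·ΣRes = \frac{9 \pi \left(11 \omega + 3\right) e^{- \frac{11 \omega}{3}}}{2662}

Case ω < 0 (upper half-plane, counterclockwise contour ⇒ F(ω) = +2πi·ΣRes):
  Res_{z = \frac{11 i}{3}} g(z) = \frac{9 i \left(11 \omega - 3\right) e^{\frac{11 \omega}{3}}}{5324} (pole of order 2)
  F(ω) = 2πi·ΣRes = \frac{9 \pi \left(3 - 11 \omega\right) e^{\frac{11 \omega}{3}}}{2662}

Both cases combine into a single formula in |ω|:

F(ω) = \frac{9 \pi \left(11 \left|{\omega}\right| + 3\right) e^{- \frac{11 \left|{\omega}\right|}{3}}}{2662}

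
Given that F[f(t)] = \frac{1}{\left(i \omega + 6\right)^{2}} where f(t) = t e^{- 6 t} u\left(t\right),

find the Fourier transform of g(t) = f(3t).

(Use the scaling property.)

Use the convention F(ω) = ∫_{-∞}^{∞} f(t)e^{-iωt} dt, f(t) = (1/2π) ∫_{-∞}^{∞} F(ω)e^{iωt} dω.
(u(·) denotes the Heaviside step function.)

F[g](ω) = \frac{3}{\left(i \omega + 18\right)^{2}}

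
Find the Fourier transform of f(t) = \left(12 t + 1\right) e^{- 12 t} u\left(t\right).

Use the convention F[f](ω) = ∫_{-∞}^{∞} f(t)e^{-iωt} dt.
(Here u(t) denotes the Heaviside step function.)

F(ω) = \frac{- i \omega - 24}{\omega^{2} - 24 i \omega - 144}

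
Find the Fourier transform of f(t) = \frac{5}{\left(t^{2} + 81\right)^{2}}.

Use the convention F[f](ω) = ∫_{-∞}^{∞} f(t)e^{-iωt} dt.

F(ω) = \frac{5 \pi \left(9 \left|{\omega}\right| + 1\right) e^{- 9 \left|{\omega}\right|}}{1458}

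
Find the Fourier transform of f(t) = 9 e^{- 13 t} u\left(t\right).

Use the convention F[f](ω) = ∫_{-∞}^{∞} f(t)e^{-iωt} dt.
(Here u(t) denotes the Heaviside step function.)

F(ω) = \frac{9}{i \omega + 13}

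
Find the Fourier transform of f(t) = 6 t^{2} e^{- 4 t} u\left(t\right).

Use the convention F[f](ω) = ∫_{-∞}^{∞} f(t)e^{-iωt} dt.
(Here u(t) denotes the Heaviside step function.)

F(ω) = \frac{12}{\left(i \omega + 4\right)^{3}}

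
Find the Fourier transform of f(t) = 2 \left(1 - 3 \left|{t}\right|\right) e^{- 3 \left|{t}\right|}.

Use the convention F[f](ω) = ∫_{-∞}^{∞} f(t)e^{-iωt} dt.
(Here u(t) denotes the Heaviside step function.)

F(ω) = \frac{24 \omega^{2}}{\left(\omega^{2} + 9\right)^{2}}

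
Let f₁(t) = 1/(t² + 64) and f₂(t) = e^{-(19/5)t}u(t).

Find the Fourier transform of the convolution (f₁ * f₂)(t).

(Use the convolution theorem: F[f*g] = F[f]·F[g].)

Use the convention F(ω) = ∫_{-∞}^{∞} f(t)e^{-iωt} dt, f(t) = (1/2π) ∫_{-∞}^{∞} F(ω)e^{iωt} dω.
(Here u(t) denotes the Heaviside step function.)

F[f₁*f₂](ω) = \frac{5 \pi e^{- 8 \left|{\omega}\right|}}{8 \left(5 i \omega + 19\right)}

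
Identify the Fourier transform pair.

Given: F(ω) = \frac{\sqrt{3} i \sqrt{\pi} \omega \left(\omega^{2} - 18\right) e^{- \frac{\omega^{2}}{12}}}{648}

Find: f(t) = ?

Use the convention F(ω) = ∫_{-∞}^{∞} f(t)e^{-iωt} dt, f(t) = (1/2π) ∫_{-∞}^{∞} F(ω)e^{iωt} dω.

f(t) = t^{3} e^{- 3 t^{2}}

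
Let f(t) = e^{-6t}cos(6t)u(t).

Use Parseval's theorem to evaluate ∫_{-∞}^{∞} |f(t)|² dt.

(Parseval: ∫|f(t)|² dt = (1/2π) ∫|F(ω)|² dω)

∫|f(t)|² dt = \frac{1}{16}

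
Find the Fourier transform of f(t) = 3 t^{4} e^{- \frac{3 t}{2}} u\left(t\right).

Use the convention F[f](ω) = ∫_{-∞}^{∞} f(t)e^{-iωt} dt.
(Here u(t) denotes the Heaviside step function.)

F(ω) = \frac{2304}{\left(2 i \omega + 3\right)^{5}}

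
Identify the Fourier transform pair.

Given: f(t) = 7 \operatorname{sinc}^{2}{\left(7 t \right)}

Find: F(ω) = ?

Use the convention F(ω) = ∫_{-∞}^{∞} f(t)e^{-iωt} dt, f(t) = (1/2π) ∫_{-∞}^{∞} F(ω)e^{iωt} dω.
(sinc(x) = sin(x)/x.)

F(ω) = \begin{cases} \frac{\pi \left(14 - \left|{\omega}\right|\right)}{14} & \text{for}\: \omega > -14 \wedge \omega < 14 \\0 & \text{otherwise} \end{cases}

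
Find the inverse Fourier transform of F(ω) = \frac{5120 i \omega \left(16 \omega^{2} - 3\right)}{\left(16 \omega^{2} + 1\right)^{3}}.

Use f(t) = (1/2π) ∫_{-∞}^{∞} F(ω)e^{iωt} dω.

f(t) = 5 t e^{- \frac{\left|{t}\right|}{4}} \left|{t}\right|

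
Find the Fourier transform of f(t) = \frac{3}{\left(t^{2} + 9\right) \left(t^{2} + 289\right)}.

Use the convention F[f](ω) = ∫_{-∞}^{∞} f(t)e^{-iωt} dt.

F(ω) = \frac{\pi \left(17 e^{14 \left|{\omega}\right|} - 3\right) e^{- 17 \left|{\omega}\right|}}{4760}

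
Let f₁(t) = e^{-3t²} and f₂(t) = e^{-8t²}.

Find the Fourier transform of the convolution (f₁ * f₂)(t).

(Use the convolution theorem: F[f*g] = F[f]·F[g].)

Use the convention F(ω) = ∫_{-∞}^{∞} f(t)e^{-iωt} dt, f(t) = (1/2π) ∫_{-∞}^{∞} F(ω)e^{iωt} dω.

F[f₁*f₂](ω) = \frac{\sqrt{6} \pi e^{- \frac{11 \omega^{2}}{96}}}{12}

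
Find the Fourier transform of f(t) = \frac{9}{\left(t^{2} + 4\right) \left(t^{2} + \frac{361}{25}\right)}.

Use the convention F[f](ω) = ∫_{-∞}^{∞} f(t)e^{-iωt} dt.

F(ω) = \frac{25 \pi e^{- 2 \left|{\omega}\right|}}{58} - \frac{125 \pi e^{- \frac{19 \left|{\omega}\right|}{5}}}{551}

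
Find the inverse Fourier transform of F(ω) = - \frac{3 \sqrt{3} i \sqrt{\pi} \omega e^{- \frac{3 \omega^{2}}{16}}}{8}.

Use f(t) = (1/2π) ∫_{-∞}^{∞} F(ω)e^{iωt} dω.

f(t) = 2 t e^{- \frac{4 t^{2}}{3}}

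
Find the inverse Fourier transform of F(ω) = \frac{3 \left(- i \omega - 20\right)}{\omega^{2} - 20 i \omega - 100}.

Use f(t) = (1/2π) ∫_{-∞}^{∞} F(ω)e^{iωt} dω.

f(t) = 3 \left(10 t + 1\right) e^{- 10 t} u\left(t\right)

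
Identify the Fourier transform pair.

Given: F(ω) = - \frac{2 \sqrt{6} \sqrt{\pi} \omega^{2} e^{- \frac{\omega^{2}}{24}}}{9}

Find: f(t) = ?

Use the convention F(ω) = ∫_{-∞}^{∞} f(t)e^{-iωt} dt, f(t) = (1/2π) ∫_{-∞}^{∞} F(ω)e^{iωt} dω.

f(t) = 8 \left(24 t^{2} - 2\right) e^{- 6 t^{2}}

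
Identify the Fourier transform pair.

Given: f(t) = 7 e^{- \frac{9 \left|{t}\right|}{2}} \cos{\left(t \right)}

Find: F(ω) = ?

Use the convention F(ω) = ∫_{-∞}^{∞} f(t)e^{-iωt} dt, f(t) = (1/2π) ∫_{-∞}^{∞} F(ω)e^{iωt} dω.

F(ω) = \frac{252 \left(4 \omega^{2} + 85\right)}{16 \omega^{4} + 616 \omega^{2} + 7225}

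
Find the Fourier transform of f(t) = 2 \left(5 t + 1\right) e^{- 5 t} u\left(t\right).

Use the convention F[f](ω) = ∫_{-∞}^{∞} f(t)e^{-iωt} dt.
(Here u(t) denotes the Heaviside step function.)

F(ω) = \frac{2 \left(- i \omega - 10\right)}{\omega^{2} - 10 i \omega - 25}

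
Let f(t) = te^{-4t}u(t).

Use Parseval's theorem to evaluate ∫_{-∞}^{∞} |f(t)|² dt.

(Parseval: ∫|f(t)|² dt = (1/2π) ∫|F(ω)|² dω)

∫|f(t)|² dt = \frac{1}{256}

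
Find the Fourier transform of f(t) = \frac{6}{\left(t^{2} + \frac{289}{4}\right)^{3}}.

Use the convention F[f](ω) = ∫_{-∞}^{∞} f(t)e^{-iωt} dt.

F(ω) = \frac{6 \pi \left(289 \omega^{2} + 102 \left|{\omega}\right| + 12\right) e^{- \frac{17 \left|{\omega}\right|}{2}}}{1419857}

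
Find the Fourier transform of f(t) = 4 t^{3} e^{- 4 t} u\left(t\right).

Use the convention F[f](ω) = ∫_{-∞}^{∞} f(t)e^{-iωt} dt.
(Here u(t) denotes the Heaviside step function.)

F(ω) = \frac{24}{\left(i \omega + 4\right)^{4}}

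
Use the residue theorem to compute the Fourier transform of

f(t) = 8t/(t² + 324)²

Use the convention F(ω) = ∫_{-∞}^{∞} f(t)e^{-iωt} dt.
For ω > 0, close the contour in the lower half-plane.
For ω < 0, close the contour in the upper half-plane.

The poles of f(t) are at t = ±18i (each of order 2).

Let g(z) = f(z)e^{-iωz}; for large |z| the factor e^{-iωz} decays in the lower half-plane when ω > 0 and in the upper half-plane when ω < 0.

Case ω > 0 (lower half-plane, clockwise contour ⇒ F(ω) = -2πi·ΣRes):
  Res_{z = - 18 i} g(z) = \frac{\omega e^{- 18 \omega}}{9} (pole of order 2)
  F(ω) = -2πi·ΣRes = - \frac{2 i \pi \omega e^{- 18 \omega}}{9}

Case ω < 0 (upper half-plane, counterclockwise contour ⇒ F(ω) = +2πi·ΣRes):
  Res_{z = 18 i} g(z) = - \frac{\omega e^{18 \omega}}{9} (pole of order 2)
  F(ω) = 2πi·ΣRes = - \frac{2 i \pi \omega e^{18 \omega}}{9}

Both cases combine into a single formula in |ω|:

F(ω) = - \frac{2 i \pi \omega e^{- 18 \left|{\omega}\right|}}{9}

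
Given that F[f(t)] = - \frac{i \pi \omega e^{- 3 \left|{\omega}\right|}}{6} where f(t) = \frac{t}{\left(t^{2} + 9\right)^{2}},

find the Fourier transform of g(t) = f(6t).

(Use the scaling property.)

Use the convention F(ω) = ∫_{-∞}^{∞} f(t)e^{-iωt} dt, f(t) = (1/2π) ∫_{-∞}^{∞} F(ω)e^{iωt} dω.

F[g](ω) = - \frac{i \pi \omega e^{- \frac{\left|{\omega}\right|}{2}}}{216}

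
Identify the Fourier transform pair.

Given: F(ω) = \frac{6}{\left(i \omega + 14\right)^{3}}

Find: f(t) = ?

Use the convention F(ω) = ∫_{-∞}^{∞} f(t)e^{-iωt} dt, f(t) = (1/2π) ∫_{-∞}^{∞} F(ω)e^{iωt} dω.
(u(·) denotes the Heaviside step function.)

f(t) = 3 t^{2} e^{- 14 t} u\left(t\right)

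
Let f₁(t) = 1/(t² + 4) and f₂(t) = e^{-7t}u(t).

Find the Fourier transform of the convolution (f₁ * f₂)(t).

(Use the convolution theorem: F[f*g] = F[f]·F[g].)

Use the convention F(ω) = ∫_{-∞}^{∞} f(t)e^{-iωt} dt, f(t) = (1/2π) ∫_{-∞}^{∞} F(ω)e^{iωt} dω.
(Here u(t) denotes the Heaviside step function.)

F[f₁*f₂](ω) = \frac{\pi e^{- 2 \left|{\omega}\right|}}{2 \left(i \omega + 7\right)}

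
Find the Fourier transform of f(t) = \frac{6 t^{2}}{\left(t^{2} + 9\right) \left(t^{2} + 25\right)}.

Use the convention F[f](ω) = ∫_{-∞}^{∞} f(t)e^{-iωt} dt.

F(ω) = \frac{3 \pi \left(5 - 3 e^{2 \left|{\omega}\right|}\right) e^{- 5 \left|{\omega}\right|}}{8}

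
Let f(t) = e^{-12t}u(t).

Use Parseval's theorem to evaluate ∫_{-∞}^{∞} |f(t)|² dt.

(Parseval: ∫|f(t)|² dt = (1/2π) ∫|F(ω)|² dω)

∫|f(t)|² dt = \frac{1}{24}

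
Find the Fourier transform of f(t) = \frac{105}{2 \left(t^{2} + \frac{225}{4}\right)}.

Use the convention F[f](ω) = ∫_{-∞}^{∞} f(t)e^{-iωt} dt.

F(ω) = 7 \pi e^{- \frac{15 \left|{\omega}\right|}{2}}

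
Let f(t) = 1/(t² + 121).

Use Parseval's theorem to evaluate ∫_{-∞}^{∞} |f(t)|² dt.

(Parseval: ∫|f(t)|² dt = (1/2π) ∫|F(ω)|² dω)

∫|f(t)|² dt = \frac{\pi}{2662}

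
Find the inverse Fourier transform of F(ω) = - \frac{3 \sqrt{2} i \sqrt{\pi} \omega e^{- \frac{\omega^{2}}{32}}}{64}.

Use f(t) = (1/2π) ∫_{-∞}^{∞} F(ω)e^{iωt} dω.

f(t) = 3 t e^{- 8 t^{2}}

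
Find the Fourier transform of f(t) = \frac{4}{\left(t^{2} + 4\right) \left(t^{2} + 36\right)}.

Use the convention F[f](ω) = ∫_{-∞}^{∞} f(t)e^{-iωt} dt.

F(ω) = \frac{\pi \left(3 e^{4 \left|{\omega}\right|} - 1\right) e^{- 6 \left|{\omega}\right|}}{48}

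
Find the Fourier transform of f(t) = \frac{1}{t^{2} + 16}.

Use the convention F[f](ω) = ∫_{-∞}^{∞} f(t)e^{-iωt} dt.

F(ω) = \frac{\pi e^{- 4 \left|{\omega}\right|}}{4}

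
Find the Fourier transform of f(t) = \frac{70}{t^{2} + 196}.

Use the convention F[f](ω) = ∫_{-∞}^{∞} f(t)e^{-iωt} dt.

F(ω) = 5 \pi e^{- 14 \left|{\omega}\right|}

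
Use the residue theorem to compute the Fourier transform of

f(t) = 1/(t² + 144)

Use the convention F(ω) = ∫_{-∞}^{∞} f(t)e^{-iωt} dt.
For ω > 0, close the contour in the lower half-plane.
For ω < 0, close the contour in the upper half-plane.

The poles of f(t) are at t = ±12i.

Let g(z) = f(z)e^{-iωz}; for large |z| the factor e^{-iωz} decays in the lower half-plane when ω > 0 and in the upper half-plane when ω < 0.

Case ω > 0 (lower half-plane, clockwise contour ⇒ F(ω) = -2πi·ΣRes):
  Res_{z = - 12 i} g(z) = \frac{i e^{- 12 \omega}}{24}
  F(ω) = -2πi·ΣRes = \frac{\pi e^{- 12 \omega}}{12}

Case ω < 0 (upper half-plane, counterclockwise contour ⇒ F(ω) = +2πi·ΣRes):
  Res_{z = 12 i} g(z) = - \frac{i e^{12 \omega}}{24}
  F(ω) = 2πi·ΣRes = \frac{\pi e^{12 \omega}}{12}

Both cases combine into a single formula in |ω|:

F(ω) = \frac{\pi e^{- 12 \left|{\omega}\right|}}{12}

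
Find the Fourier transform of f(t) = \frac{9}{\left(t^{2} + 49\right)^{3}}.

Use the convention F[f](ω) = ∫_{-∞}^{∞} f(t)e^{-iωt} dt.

F(ω) = \frac{9 \pi \left(49 \omega^{2} + 21 \left|{\omega}\right| + 3\right) e^{- 7 \left|{\omega}\right|}}{134456}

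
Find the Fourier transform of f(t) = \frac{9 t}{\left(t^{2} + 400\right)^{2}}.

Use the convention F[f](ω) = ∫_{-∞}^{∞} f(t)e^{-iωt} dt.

F(ω) = - \frac{9 i \pi \omega e^{- 20 \left|{\omega}\right|}}{40}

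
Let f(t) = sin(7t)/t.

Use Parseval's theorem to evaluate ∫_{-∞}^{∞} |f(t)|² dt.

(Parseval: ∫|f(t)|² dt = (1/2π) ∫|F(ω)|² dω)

∫|f(t)|² dt = 7 \pi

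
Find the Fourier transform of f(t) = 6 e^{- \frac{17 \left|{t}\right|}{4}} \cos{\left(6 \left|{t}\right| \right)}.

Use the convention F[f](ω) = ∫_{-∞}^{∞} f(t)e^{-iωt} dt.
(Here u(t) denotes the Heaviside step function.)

F(ω) = \frac{816 \left(16 \omega^{2} + 865\right)}{256 \omega^{4} - 9184 \omega^{2} + 748225}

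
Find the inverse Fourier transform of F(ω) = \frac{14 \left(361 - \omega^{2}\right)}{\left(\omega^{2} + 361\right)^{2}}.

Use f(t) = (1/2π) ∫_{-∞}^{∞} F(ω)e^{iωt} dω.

f(t) = 7 e^{- 19 \left|{t}\right|} \left|{t}\right|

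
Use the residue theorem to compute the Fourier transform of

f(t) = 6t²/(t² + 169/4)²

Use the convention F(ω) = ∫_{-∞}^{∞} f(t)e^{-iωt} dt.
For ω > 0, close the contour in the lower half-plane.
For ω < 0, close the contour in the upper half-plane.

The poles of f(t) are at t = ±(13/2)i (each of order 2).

Let g(z) = f(z)e^{-iωz}; for large |z| the factor e^{-iωz} decays in the lower half-plane when ω > 0 and in the upper half-plane when ω < 0.

Case ω > 0 (lower half-plane, clockwise contour ⇒ F(ω) = -2πi·ΣRes):
  Res_{z = - \frac{13 i}{2}} g(z) = \frac{3 i \left(2 - 13 \omega\right) e^{- \frac{13 \omega}{2}}}{26} (pole of order 2)
  F(ω) = -2πi·ΣRes = \frac{3 \pi \left(2 - 13 \omega\right) e^{- \frac{13 \omega}{2}}}{13}

Case ω < 0 (upper half-plane, counterclockwise contour ⇒ F(ω) = +2πi·ΣRes):
  Res_{z = \frac{13 i}{2}} g(z) = \frac{3 i \left(- 13 \omega - 2\right) e^{\frac{13 \omega}{2}}}{26} (pole of order 2)
  F(ω) = 2πi·ΣRes = \frac{3 \pi \left(13 \omega + 2\right) e^{\frac{13 \omega}{2}}}{13}

Both cases combine into a single formula in |ω|:

F(ω) = \frac{3 \pi \left(2 - 13 \left|{\omega}\right|\right) e^{- \frac{13 \left|{\omega}\right|}{2}}}{13}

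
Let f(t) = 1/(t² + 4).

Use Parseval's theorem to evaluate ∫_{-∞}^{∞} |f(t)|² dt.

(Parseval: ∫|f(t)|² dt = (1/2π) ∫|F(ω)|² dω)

∫|f(t)|² dt = \frac{\pi}{16}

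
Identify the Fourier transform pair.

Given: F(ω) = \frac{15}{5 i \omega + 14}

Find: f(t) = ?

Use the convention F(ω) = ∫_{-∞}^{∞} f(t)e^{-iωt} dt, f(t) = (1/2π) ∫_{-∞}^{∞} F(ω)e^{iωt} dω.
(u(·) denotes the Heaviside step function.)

f(t) = 3 e^{- \frac{14 t}{5}} u\left(t\right)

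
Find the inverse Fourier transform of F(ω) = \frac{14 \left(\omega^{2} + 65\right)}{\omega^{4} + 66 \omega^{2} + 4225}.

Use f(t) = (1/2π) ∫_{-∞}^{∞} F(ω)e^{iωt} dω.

f(t) = e^{- 7 \left|{t}\right|} \cos{\left(4 \left|{t}\right| \right)}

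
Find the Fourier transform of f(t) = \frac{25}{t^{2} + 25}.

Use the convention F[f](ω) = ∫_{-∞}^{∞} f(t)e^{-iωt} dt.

F(ω) = 5 \pi e^{- 5 \left|{\omega}\right|}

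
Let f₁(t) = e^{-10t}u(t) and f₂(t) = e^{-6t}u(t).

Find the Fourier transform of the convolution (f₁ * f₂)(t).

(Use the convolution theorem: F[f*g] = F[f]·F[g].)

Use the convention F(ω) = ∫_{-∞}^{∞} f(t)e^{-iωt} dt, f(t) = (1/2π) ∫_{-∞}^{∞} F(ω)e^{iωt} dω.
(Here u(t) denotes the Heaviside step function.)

F[f₁*f₂](ω) = \frac{1}{\left(i \omega + 6\right) \left(i \omega + 10\right)}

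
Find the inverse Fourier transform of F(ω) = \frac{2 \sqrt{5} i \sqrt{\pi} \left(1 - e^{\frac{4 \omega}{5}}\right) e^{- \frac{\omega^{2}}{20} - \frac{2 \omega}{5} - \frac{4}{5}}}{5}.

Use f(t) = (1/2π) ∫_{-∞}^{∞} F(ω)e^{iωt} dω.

f(t) = 4 e^{- 5 t^{2}} \sin{\left(4 t \right)}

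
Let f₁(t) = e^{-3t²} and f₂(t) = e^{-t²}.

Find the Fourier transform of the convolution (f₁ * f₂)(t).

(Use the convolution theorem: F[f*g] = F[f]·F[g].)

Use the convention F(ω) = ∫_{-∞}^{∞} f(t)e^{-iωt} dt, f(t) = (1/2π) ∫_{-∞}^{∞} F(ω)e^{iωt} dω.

F[f₁*f₂](ω) = \frac{\sqrt{3} \pi e^{- \frac{\omega^{2}}{3}}}{3}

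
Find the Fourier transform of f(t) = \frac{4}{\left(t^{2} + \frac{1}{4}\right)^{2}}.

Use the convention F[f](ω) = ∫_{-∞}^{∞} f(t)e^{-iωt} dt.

F(ω) = 8 \pi \left(\left|{\omega}\right| + 2\right) e^{- \frac{\left|{\omega}\right|}{2}}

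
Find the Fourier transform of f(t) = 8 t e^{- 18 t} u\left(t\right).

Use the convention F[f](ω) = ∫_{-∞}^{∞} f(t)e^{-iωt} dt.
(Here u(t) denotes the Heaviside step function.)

F(ω) = \frac{8}{\left(i \omega + 18\right)^{2}}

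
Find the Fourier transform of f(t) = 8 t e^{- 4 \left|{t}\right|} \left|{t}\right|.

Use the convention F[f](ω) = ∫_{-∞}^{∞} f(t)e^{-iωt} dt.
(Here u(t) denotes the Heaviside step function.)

F(ω) = \frac{32 i \omega \left(\omega^{2} - 48\right)}{\left(\omega^{2} + 16\right)^{3}}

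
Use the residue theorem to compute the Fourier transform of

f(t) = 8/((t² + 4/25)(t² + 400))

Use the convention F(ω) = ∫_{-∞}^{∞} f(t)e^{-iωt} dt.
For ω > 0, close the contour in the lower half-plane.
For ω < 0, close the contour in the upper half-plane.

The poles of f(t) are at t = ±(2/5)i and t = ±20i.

Let g(z) = f(z)e^{-iωz}; for large |z| the factor e^{-iωz} decays in the lower half-plane when ω > 0 and in the upper half-plane when ω < 0.

Case ω > 0 (lower half-plane, clockwise contour ⇒ F(ω) = -2πi·ΣRes):
  Res_{z = - \frac{2 i}{5}} g(z) = \frac{125 i e^{- \frac{2 \omega}{5}}}{4998}
  Res_{z = - 20 i} g(z) = - \frac{5 i e^{- 20 \omega}}{9996}
  F(ω) = -2πi·ΣRes = - \frac{5 \pi e^{- 20 \omega}}{4998} + \frac{125 \pi e^{- \frac{2 \omega}{5}}}{2499}

Case ω < 0 (upper half-plane, counterclockwise contour ⇒ F(ω) = +2πi·ΣRes):
  Res_{z = \frac{2 i}{5}} g(z) = - \frac{125 i e^{\frac{2 \omega}{5}}}{4998}
  Res_{z = 20 i} g(z) = \frac{5 i e^{20 \omega}}{9996}
  F(ω) = 2πi·ΣRes = \frac{5 \pi \left(50 e^{\frac{2 \omega}{5}} - e^{20 \omega}\right)}{4998}

Both cases combine into a single formula in |ω|:

F(ω) = - \frac{5 \pi e^{- 20 \left|{\omega}\right|}}{4998} + \frac{125 \pi e^{- \frac{2 \left|{\omega}\right|}{5}}}{2499}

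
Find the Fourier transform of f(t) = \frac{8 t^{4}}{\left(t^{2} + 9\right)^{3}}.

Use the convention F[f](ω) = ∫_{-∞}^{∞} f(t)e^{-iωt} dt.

F(ω) = \pi \left(3 \omega^{2} - 5 \left|{\omega}\right| + 1\right) e^{- 3 \left|{\omega}\right|}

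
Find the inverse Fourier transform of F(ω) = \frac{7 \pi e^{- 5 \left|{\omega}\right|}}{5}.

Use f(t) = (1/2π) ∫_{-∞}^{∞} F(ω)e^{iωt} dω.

f(t) = \frac{7}{t^{2} + 25}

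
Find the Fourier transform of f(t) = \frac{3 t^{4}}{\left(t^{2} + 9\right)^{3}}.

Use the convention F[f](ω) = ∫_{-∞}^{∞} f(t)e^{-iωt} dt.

F(ω) = \frac{3 \pi \left(3 \omega^{2} - 5 \left|{\omega}\right| + 1\right) e^{- 3 \left|{\omega}\right|}}{8}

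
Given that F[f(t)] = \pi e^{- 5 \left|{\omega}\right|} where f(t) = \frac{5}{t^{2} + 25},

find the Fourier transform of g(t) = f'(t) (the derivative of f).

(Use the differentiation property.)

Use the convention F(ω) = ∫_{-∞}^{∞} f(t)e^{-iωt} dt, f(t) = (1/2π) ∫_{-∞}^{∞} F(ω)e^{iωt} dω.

F[g](ω) = i \pi \omega e^{- 5 \left|{\omega}\right|}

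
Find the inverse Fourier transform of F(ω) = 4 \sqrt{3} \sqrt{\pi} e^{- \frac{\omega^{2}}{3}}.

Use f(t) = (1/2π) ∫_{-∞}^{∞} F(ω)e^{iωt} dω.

f(t) = 6 e^{- \frac{3 t^{2}}{4}}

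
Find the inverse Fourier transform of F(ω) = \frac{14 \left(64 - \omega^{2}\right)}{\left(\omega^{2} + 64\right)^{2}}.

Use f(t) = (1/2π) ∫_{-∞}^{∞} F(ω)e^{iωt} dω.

f(t) = 7 e^{- 8 \left|{t}\right|} \left|{t}\right|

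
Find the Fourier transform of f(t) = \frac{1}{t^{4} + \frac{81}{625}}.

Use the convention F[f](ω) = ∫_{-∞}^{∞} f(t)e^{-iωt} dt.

F(ω) = \frac{125 \pi e^{- \frac{3 \sqrt{2} \left|{\omega}\right|}{10}} \sin{\left(\frac{3 \sqrt{2} \left|{\omega}\right|}{10} + \frac{\pi}{4} \right)}}{27}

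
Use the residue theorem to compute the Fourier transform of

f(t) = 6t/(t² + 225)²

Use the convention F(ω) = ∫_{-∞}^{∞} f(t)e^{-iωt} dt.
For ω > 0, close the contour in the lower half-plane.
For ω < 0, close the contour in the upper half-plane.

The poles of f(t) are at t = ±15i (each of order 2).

Let g(z) = f(z)e^{-iωz}; for large |z| the factor e^{-iωz} decays in the lower half-plane when ω > 0 and in the upper half-plane when ω < 0.

Case ω > 0 (lower half-plane, clockwise contour ⇒ F(ω) = -2πi·ΣRes):
  Res_{z = - 15 i} g(z) = \frac{\omega e^{- 15 \omega}}{10} (pole of order 2)
  F(ω) = -2πi·ΣRes = - \frac{i \pi \omega e^{- 15 \omega}}{5}

Case ω < 0 (upper half-plane, counterclockwise contour ⇒ F(ω) = +2πi·ΣRes):
  Res_{z = 15 i} g(z) = - \frac{\omega e^{15 \omega}}{10} (pole of order 2)
  F(ω) = 2πi·ΣRes = - \frac{i \pi \omega e^{15 \omega}}{5}

Both cases combine into a single formula in |ω|:

F(ω) = - \frac{i \pi \omega e^{- 15 \left|{\omega}\right|}}{5}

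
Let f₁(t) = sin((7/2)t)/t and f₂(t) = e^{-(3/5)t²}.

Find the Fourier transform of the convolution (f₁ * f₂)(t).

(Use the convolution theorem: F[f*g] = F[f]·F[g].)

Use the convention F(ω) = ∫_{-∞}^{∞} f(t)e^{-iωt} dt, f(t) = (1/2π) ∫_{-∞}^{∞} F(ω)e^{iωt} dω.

F[f₁*f₂](ω) = \begin{cases} \frac{\sqrt{15} \pi^{\frac{3}{2}} e^{- \frac{5 \omega^{2}}{12}}}{3} & \text{for}\: \omega > - \frac{7}{2} \wedge \omega < \frac{7}{2} \\0 & \text{otherwise} \end{cases}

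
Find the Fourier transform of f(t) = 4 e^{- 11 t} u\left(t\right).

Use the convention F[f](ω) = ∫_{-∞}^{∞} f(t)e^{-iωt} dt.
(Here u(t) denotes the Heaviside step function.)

F(ω) = \frac{4}{i \omega + 11}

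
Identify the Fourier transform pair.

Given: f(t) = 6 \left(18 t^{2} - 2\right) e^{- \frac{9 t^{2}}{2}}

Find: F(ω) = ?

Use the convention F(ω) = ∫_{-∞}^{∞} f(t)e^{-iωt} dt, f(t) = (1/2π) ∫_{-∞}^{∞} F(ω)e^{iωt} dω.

F(ω) = - \frac{4 \sqrt{2} \sqrt{\pi} \omega^{2} e^{- \frac{\omega^{2}}{18}}}{9}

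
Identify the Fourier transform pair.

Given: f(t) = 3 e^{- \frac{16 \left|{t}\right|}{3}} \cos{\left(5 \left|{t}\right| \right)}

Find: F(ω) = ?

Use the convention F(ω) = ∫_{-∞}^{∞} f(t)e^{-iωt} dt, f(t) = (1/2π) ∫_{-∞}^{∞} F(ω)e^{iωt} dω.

F(ω) = \frac{288 \left(9 \omega^{2} + 481\right)}{81 \omega^{4} + 558 \omega^{2} + 231361}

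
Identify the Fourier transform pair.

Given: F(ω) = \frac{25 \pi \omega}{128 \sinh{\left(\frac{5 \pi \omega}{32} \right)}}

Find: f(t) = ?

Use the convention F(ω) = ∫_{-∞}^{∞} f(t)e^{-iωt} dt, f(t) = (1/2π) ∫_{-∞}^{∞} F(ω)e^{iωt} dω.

f(t) = \frac{2}{\cosh^{2}{\left(\frac{16 t}{5} \right)}}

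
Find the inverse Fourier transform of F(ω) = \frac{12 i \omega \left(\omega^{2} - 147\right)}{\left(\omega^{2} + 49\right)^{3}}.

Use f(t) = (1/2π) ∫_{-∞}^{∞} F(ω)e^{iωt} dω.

f(t) = 3 t e^{- 7 \left|{t}\right|} \left|{t}\right|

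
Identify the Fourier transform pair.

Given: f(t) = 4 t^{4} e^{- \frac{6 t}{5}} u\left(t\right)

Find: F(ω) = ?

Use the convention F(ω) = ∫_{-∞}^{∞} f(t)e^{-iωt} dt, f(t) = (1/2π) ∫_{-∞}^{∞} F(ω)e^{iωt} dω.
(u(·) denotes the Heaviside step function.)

F(ω) = \frac{300000}{\left(5 i \omega + 6\right)^{5}}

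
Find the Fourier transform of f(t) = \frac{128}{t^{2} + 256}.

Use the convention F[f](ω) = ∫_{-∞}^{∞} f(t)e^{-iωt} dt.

F(ω) = 8 \pi e^{- 16 \left|{\omega}\right|}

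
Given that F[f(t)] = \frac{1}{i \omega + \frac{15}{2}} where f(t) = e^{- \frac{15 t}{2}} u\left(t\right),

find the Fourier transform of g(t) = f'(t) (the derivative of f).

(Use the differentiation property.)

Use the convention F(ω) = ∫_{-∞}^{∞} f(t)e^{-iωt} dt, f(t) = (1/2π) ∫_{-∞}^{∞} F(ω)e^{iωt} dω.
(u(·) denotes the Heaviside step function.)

F[g](ω) = \frac{2 \omega}{2 \omega - 15 i}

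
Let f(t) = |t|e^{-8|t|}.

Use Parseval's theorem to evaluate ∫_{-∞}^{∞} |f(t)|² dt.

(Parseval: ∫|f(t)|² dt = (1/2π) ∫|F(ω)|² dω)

∫|f(t)|² dt = \frac{1}{1024}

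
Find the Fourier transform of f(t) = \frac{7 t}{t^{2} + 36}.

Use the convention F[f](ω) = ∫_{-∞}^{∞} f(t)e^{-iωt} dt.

F(ω) = - 7 i \pi e^{- 6 \left|{\omega}\right|} \operatorname{sign}{\left(\omega \right)}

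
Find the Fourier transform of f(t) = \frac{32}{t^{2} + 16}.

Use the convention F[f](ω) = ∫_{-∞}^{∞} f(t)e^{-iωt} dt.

F(ω) = 8 \pi e^{- 4 \left|{\omega}\right|}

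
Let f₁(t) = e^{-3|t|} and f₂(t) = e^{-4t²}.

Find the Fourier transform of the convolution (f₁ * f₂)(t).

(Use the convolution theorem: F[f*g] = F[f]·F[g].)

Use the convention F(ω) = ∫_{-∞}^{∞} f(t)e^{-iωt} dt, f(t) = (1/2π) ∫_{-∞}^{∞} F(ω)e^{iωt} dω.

F[f₁*f₂](ω) = \frac{3 \sqrt{\pi} e^{- \frac{\omega^{2}}{16}}}{\omega^{2} + 9}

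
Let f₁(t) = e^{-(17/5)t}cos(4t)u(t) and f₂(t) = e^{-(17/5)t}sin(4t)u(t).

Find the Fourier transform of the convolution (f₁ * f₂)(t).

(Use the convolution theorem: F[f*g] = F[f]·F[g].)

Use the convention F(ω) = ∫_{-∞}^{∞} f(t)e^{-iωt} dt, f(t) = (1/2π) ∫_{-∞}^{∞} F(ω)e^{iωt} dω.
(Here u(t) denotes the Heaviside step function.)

F[f₁*f₂](ω) = \frac{500 \left(5 i \omega + 17\right)}{\left(\left(5 i \omega + 17\right)^{2} + 400\right)^{2}}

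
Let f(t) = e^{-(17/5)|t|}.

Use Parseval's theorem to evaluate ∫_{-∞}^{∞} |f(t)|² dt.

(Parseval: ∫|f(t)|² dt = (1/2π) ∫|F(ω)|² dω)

∫|f(t)|² dt = \frac{5}{17}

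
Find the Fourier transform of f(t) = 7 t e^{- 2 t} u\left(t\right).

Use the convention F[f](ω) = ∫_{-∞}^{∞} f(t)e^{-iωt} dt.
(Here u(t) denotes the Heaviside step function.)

F(ω) = \frac{7}{\left(i \omega + 2\right)^{2}}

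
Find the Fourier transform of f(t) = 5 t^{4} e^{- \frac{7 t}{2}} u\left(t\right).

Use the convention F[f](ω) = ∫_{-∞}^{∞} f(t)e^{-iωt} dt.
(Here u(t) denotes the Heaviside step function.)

F(ω) = \frac{3840}{\left(2 i \omega + 7\right)^{5}}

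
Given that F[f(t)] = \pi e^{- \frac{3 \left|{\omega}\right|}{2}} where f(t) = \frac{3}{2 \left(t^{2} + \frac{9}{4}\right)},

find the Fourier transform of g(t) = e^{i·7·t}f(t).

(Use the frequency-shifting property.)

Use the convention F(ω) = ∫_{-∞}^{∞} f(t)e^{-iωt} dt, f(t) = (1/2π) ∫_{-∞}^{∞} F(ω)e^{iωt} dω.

F[g](ω) = \pi e^{- \frac{3 \left|{\omega - 7}\right|}{2}}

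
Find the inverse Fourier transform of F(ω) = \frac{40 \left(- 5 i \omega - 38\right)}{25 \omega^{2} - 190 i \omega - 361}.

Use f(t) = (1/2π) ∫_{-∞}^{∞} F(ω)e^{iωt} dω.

f(t) = 8 \left(\frac{19 t}{5} + 1\right) e^{- \frac{19 t}{5}} u\left(t\right)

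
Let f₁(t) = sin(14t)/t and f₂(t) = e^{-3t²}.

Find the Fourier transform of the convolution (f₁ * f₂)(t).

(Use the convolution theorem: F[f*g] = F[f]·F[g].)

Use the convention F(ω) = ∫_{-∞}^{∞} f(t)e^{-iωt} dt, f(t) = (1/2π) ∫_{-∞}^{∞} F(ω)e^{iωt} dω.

F[f₁*f₂](ω) = \begin{cases} \frac{\sqrt{3} \pi^{\frac{3}{2}} e^{- \frac{\omega^{2}}{12}}}{3} & \text{for}\: \omega > -14 \wedge \omega < 14 \\0 & \text{otherwise} \end{cases}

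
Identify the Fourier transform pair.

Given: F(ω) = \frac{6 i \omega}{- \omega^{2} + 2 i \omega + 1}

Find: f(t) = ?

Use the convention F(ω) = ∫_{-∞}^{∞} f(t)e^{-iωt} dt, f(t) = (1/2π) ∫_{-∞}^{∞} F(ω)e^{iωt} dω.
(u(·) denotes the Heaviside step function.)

f(t) = 6 \left(1 - t\right) e^{- t} u\left(t\right)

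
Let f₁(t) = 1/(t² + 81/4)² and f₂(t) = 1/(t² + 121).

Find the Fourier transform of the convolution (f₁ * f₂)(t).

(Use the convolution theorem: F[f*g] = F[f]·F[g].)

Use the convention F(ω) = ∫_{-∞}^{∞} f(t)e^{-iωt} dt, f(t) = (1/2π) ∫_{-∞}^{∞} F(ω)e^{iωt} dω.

F[f₁*f₂](ω) = \frac{2 \pi^{2} \left(9 \left|{\omega}\right| + 2\right) e^{- \frac{31 \left|{\omega}\right|}{2}}}{8019}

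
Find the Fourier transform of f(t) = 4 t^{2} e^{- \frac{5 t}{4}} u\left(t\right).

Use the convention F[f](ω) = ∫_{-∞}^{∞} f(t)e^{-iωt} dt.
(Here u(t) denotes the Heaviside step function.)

F(ω) = \frac{512}{\left(4 i \omega + 5\right)^{3}}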